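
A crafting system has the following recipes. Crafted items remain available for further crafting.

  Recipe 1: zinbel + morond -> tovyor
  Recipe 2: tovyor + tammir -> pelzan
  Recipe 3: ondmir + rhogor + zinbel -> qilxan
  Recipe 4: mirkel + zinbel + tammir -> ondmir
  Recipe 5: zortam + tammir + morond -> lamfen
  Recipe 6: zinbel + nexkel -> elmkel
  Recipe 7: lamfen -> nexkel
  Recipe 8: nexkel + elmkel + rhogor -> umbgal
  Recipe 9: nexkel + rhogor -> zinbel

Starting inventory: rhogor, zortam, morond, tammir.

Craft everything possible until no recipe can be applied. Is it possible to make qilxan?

qilxan would need ondmir, rhogor, and zinbel (Recipe 3), but ondmir is never obtained.

No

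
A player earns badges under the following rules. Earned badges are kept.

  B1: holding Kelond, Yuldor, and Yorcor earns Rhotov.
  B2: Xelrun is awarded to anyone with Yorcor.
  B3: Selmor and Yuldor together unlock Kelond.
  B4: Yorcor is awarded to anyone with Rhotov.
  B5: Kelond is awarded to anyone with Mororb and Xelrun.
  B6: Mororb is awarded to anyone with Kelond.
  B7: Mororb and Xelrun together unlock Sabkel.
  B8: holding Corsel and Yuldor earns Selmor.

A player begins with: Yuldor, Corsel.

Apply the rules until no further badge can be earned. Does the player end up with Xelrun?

Xelrun would need Yorcor (B2), but Yorcor is never earned.

No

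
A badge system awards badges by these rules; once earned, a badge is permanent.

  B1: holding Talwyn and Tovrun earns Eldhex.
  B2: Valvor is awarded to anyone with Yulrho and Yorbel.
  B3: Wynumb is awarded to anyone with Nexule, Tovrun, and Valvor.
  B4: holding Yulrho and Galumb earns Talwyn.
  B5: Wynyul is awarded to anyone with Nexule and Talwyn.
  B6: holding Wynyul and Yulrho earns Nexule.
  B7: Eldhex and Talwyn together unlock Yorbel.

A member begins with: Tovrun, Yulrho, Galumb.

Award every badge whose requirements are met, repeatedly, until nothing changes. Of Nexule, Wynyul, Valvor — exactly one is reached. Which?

With Yulrho and Galumb, Talwyn is earned (B4).
With Talwyn and Tovrun, Eldhex is earned (B1).
With Eldhex and Talwyn, Yorbel is earned (B7).
With Yulrho and Yorbel, Valvor is earned (B2).
Wynyul would need Nexule and Talwyn (B5), but Nexule is never earned. Nexule would need Wynyul and Yulrho (B6), but Wynyul is never earned.

Valvor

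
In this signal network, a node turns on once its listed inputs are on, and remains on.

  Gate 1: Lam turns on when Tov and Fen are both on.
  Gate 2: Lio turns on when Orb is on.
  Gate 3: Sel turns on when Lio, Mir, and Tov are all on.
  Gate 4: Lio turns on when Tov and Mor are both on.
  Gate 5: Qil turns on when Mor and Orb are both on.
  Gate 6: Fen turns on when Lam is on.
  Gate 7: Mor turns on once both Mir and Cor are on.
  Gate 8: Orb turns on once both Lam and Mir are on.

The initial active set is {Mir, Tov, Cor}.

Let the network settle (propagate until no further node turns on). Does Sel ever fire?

Yes

Mir and Cor are on, so Mor turns on (Gate 7).
Gate 4: Tov and Mor on → Lio on.
Lio, Mir, and Tov are on, so Sel turns on (Gate 3).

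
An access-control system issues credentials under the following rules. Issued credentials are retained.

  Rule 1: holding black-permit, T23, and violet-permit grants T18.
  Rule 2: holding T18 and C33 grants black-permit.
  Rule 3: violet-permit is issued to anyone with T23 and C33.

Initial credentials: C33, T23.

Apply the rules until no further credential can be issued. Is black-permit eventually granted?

black-permit would need T18 and C33 (Rule 2), but T18 is never granted.

No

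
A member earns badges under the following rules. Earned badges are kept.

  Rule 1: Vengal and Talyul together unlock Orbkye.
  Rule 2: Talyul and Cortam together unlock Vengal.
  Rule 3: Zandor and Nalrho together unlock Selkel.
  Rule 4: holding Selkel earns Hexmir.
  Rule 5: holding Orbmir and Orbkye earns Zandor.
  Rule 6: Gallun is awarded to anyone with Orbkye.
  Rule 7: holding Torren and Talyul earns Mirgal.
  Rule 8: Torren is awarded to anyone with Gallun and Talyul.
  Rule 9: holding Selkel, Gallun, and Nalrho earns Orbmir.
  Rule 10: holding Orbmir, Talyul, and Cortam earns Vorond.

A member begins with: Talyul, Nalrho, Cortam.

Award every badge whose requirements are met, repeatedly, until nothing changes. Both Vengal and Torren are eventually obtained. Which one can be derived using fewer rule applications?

Vengal

Vengal: With Talyul and Cortam, Vengal is earned (Rule 2). [1 rule application]
Torren: With Talyul and Cortam, Vengal is earned (Rule 2). With Vengal and Talyul, Orbkye is earned (Rule 1). With Orbkye, Gallun is earned (Rule 6). With Gallun and Talyul, Torren is earned (Rule 8). [4 rule applications]
Vengal needs fewer.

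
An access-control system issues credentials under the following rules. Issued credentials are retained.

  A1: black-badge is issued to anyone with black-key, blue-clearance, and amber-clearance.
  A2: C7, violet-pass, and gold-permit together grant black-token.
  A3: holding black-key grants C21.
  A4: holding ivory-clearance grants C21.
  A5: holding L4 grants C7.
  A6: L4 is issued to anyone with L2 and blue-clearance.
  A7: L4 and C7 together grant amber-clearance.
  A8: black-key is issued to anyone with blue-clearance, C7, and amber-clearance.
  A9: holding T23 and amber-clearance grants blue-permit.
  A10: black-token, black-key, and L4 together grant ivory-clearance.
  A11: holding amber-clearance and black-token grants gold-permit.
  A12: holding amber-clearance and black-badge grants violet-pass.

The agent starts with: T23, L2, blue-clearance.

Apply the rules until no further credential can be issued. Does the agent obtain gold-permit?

No

gold-permit would need amber-clearance and black-token (A11), but black-token is never granted.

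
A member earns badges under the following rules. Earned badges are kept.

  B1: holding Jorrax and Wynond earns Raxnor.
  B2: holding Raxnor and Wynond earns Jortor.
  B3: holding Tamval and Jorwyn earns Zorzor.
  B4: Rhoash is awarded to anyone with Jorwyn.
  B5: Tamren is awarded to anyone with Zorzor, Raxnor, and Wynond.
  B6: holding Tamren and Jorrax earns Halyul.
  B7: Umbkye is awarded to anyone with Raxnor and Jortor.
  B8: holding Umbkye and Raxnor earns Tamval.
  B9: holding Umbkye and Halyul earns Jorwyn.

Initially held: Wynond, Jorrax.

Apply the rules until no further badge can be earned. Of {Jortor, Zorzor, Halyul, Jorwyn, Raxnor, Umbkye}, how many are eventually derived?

With Jorrax and Wynond, Raxnor is earned (B1).
With Raxnor and Wynond, Jortor is earned (B2).
With Raxnor and Jortor, Umbkye is earned (B7).
Jortor: reached.
Zorzor would need Tamval and Jorwyn (B3), but Jorwyn is never earned.
Halyul would need Tamren and Jorrax (B6), but Tamren is never earned.
Jorwyn would need Umbkye and Halyul (B9), but Halyul is never earned.
Raxnor: reached.
Umbkye: reached.
Reached: Jortor, Raxnor, and Umbkye — 3 of the 6.

3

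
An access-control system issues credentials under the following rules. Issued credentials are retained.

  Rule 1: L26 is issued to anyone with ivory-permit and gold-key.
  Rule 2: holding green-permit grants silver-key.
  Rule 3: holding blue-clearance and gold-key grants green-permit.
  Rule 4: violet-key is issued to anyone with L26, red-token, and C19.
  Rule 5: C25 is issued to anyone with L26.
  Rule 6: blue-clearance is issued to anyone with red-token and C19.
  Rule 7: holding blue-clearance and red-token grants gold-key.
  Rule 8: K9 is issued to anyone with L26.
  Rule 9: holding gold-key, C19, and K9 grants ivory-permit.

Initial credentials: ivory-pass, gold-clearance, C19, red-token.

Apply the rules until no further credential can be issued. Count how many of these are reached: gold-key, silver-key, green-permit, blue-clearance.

Holding red-token and C19 grants blue-clearance (Rule 6).
Holding blue-clearance and red-token grants gold-key (Rule 7).
Holding blue-clearance and gold-key grants green-permit (Rule 3).
Holding green-permit grants silver-key (Rule 2).
gold-key: reached.
silver-key: reached.
green-permit: reached.
blue-clearance: reached.
All 4 are reached.

4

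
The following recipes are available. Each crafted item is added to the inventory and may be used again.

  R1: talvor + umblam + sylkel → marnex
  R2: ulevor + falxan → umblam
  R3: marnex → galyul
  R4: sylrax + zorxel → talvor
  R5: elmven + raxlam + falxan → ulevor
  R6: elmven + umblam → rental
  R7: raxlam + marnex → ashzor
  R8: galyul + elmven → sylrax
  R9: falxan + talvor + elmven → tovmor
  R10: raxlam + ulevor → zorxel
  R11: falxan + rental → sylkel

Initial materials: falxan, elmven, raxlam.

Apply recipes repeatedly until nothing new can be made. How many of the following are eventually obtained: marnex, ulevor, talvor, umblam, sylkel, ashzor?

elmven + raxlam + falxan → ulevor (R5).
Using R2, ulevor and falxan make umblam.
Using R6, elmven and umblam make rental.
falxan + rental → sylkel (R11).
marnex would need talvor, umblam, and sylkel (R1), but talvor is never obtained.
ulevor: reached.
talvor would need sylrax and zorxel (R4), but sylrax is never obtained.
umblam: reached.
sylkel: reached.
ashzor would need raxlam and marnex (R7), but marnex is never obtained.
Reached: ulevor, umblam, and sylkel — 3 of the 6.

3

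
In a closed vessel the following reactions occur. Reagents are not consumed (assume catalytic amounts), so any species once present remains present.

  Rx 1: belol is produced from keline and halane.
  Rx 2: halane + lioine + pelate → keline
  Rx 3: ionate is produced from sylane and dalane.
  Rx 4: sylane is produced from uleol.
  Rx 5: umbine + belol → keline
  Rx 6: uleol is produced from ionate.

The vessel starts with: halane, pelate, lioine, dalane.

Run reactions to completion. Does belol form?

Yes

halane, lioine, and pelate present → keline forms (Rx 2).
keline and halane present → belol forms (Rx 1).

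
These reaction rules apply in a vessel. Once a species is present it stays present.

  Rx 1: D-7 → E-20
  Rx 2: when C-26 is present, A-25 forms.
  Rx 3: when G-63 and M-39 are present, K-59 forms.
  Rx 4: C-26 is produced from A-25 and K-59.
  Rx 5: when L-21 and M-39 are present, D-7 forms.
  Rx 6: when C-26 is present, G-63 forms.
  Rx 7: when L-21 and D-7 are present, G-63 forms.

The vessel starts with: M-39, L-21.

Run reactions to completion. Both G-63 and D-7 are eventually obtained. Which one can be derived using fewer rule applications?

D-7: L-21 and M-39 present → D-7 forms (Rx 5). [1 rule application]
G-63: L-21 and M-39 present → D-7 forms (Rx 5). L-21 and D-7 present → G-63 forms (Rx 7). [2 rule applications]
D-7 needs fewer.

D-7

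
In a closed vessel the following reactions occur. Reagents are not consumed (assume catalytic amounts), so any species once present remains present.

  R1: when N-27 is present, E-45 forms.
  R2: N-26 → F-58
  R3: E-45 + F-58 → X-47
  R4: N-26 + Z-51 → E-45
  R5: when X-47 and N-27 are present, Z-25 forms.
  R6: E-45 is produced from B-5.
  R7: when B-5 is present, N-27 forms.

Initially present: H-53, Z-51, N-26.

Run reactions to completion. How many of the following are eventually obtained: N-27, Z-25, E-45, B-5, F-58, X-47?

3

N-26 and Z-51 present → E-45 forms (R4).
N-26 present → F-58 forms (R2).
E-45 and F-58 present → X-47 forms (R3).
N-27 would need B-5 (R7), but B-5 never forms.
Z-25 would need X-47 and N-27 (R5), but N-27 never forms.
E-45: reached.
No rule produces B-5, and it is not given.
F-58: reached.
X-47: reached.
Reached: E-45, F-58, and X-47 — 3 of the 6.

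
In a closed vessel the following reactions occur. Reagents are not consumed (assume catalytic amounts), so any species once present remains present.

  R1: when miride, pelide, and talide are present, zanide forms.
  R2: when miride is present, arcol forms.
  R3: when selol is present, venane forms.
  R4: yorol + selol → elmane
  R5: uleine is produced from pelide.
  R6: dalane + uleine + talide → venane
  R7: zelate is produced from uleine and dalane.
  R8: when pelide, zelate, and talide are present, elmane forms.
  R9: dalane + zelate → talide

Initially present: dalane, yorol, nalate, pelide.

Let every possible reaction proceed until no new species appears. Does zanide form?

zanide would need miride, pelide, and talide (R1), but miride never forms.

No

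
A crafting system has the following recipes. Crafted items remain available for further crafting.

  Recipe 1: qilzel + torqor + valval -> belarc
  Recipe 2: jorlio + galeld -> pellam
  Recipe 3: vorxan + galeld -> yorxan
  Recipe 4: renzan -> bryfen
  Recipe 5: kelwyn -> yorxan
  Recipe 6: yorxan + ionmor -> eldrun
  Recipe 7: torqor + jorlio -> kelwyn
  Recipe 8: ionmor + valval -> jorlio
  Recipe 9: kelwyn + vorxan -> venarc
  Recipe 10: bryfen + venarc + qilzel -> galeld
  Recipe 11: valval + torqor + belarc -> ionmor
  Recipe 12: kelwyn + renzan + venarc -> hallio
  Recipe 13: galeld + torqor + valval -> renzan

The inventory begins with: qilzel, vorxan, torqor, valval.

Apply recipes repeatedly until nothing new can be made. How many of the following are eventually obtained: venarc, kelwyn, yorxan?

3

Using Recipe 1, qilzel, torqor, and valval make belarc.
Using Recipe 11, valval, torqor, and belarc make ionmor.
Using Recipe 8, ionmor and valval make jorlio.
Using Recipe 7, torqor and jorlio make kelwyn.
kelwyn + vorxan -> venarc (Recipe 9).
Using Recipe 5, kelwyn makes yorxan.
venarc: reached.
kelwyn: reached.
yorxan: reached.
All 3 are reached.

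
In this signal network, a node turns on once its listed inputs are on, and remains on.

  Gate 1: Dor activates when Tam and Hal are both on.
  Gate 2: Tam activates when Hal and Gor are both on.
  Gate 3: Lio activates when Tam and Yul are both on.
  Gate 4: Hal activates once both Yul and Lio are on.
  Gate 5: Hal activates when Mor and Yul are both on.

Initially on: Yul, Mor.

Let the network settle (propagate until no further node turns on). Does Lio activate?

Lio would need Tam and Yul (Gate 3), but Tam never turns on.

No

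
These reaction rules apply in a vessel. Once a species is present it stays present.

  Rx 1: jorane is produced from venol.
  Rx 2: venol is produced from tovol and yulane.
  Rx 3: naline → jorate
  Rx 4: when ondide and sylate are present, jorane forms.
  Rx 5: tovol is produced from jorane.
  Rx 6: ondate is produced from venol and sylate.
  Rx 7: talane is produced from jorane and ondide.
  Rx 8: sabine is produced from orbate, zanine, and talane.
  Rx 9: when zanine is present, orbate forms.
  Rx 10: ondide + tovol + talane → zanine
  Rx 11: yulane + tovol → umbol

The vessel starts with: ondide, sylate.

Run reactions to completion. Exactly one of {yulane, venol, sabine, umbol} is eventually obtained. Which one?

ondide and sylate present → jorane forms (Rx 4).
jorane and ondide present → talane forms (Rx 7).
jorane present → tovol forms (Rx 5).
ondide, tovol, and talane present → zanine forms (Rx 10).
zanine present → orbate forms (Rx 9).
orbate, zanine, and talane present → sabine forms (Rx 8).
No rule produces yulane, and it is not given. umbol would need yulane and tovol (Rx 11), but yulane never forms. venol would need tovol and yulane (Rx 2), but yulane never forms.

sabine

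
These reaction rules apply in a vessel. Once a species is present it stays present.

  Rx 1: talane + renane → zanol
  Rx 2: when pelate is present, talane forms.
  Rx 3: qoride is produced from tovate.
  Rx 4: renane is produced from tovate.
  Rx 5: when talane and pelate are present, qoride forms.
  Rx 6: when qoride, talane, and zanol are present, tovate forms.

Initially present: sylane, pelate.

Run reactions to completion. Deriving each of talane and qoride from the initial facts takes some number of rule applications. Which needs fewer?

talane: pelate present → talane forms (Rx 2). [1 rule application]
qoride: pelate present → talane forms (Rx 2). talane and pelate present → qoride forms (Rx 5). [2 rule applications]
talane needs fewer.

talane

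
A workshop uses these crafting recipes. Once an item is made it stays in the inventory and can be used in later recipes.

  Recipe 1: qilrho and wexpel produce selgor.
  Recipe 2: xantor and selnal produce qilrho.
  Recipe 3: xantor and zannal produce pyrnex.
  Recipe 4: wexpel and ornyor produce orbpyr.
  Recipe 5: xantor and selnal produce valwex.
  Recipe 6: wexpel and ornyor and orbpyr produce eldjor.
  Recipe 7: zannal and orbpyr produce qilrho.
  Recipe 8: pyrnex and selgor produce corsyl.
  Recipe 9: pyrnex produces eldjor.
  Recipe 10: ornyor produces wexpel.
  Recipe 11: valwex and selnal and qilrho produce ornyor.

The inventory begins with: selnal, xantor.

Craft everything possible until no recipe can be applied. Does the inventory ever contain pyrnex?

pyrnex would need xantor and zannal (Recipe 3), but zannal is never obtained.

No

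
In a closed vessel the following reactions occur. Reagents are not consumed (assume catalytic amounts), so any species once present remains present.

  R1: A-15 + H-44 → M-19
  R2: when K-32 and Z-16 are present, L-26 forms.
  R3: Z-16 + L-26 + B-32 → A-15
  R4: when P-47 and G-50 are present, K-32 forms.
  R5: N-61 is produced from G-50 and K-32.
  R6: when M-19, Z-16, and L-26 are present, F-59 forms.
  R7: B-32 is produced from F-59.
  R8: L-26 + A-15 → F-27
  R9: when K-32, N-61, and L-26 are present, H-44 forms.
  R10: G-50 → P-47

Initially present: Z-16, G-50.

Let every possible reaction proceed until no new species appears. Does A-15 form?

A-15 would need Z-16, L-26, and B-32 (R3), but B-32 never forms.

No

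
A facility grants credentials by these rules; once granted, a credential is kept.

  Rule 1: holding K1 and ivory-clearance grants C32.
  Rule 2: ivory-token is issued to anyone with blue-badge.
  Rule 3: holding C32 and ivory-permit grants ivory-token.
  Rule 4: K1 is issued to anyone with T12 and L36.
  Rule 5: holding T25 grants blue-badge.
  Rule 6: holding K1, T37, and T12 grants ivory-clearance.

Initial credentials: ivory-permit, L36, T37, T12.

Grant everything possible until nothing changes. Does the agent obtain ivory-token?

Yes

Holding T12 and L36 grants K1 (Rule 4).
Holding K1, T37, and T12 grants ivory-clearance (Rule 6).
Holding K1 and ivory-clearance grants C32 (Rule 1).
Holding C32 and ivory-permit grants ivory-token (Rule 3).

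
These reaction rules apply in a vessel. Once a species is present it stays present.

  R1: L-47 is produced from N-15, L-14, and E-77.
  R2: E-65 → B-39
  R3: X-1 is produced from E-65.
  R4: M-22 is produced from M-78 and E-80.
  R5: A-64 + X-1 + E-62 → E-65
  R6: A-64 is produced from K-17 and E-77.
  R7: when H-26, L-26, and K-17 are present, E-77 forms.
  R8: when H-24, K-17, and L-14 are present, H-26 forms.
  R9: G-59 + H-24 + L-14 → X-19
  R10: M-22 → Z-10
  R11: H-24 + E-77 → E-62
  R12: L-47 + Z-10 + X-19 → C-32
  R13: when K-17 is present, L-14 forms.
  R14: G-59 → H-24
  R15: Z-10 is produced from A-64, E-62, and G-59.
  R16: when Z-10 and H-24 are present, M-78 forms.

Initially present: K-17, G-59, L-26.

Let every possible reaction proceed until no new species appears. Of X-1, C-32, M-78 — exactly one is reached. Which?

K-17 present → L-14 forms (R13).
G-59 present → H-24 forms (R14).
H-24, K-17, and L-14 present → H-26 forms (R8).
H-26, L-26, and K-17 present → E-77 forms (R7).
K-17 and E-77 present → A-64 forms (R6).
H-24 and E-77 present → E-62 forms (R11).
A-64, E-62, and G-59 present → Z-10 forms (R15).
Z-10 and H-24 present → M-78 forms (R16).
C-32 would need L-47, Z-10, and X-19 (R12), but L-47 never forms. X-1 would need E-65 (R3), but E-65 never forms.

M-78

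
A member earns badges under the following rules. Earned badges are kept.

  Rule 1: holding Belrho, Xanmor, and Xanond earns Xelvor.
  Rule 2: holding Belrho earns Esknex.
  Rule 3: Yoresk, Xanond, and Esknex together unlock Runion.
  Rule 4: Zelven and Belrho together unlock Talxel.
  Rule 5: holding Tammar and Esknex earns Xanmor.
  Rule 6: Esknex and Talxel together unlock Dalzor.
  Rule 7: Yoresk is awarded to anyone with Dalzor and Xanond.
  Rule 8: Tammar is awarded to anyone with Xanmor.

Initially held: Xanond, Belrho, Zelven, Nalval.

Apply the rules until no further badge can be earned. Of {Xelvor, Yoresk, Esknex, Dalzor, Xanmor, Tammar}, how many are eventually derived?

With Belrho, Esknex is earned (Rule 2).
With Zelven and Belrho, Talxel is earned (Rule 4).
With Esknex and Talxel, Dalzor is earned (Rule 6).
With Dalzor and Xanond, Yoresk is earned (Rule 7).
Xelvor would need Belrho, Xanmor, and Xanond (Rule 1), but Xanmor is never earned.
Yoresk: reached.
Esknex: reached.
Dalzor: reached.
Xanmor would need Tammar and Esknex (Rule 5), but Tammar is never earned.
Tammar would need Xanmor (Rule 8), but Xanmor is never earned.
Reached: Yoresk, Esknex, and Dalzor — 3 of the 6.

3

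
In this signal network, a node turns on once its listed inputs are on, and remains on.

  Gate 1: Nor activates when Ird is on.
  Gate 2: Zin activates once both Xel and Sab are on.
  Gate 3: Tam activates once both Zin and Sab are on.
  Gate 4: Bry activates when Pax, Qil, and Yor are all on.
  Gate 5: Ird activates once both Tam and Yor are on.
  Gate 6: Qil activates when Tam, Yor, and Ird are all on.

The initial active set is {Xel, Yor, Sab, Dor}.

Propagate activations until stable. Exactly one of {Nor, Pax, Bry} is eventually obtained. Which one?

Gate 2: Xel and Sab on → Zin on.
Zin and Sab are on, so Tam activates (Gate 3).
Gate 5: Tam and Yor on → Ird on.
Ird is on, so Nor activates (Gate 1).
Bry would need Pax, Qil, and Yor (Gate 4), but Pax never turns on. No rule produces Pax, and it is not given.

Nor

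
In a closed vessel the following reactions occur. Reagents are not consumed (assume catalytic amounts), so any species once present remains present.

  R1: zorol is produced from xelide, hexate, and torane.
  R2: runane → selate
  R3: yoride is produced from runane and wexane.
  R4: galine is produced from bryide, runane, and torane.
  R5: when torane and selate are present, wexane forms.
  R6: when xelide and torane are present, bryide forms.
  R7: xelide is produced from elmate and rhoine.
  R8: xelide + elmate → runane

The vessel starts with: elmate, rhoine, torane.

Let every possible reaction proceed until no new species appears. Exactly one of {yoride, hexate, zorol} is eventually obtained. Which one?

elmate and rhoine present → xelide forms (R7).
xelide and elmate present → runane forms (R8).
runane present → selate forms (R2).
torane and selate present → wexane forms (R5).
runane and wexane present → yoride forms (R3).
zorol would need xelide, hexate, and torane (R1), but hexate never forms. No rule produces hexate, and it is not given.

yoride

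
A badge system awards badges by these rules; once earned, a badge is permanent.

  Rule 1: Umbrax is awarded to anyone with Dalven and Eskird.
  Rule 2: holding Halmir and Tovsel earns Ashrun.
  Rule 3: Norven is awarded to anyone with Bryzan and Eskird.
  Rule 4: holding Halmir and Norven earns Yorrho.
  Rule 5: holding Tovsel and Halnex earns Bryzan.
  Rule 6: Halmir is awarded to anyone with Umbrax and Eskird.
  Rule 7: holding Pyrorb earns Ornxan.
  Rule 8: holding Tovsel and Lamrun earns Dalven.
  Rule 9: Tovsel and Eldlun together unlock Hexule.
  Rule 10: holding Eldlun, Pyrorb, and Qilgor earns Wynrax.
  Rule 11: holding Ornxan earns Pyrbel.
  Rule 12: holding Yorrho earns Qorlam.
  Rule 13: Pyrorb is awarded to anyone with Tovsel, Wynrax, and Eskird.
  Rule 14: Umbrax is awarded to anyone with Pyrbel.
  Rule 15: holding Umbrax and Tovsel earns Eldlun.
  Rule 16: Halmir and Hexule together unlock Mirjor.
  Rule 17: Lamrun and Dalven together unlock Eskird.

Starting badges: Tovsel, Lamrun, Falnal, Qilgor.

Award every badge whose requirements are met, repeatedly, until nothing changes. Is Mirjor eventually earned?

With Tovsel and Lamrun, Dalven is earned (Rule 8).
With Lamrun and Dalven, Eskird is earned (Rule 17).
With Dalven and Eskird, Umbrax is earned (Rule 1).
With Umbrax and Eskird, Halmir is earned (Rule 6).
With Umbrax and Tovsel, Eldlun is earned (Rule 15).
With Tovsel and Eldlun, Hexule is earned (Rule 9).
With Halmir and Hexule, Mirjor is earned (Rule 16).

Yes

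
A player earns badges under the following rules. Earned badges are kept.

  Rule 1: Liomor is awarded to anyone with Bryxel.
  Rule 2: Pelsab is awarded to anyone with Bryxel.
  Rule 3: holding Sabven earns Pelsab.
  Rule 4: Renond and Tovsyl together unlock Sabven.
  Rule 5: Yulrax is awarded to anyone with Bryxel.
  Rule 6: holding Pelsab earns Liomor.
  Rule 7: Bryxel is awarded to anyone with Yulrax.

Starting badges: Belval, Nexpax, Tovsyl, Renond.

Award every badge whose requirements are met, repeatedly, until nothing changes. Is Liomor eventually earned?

Yes

With Renond and Tovsyl, Sabven is earned (Rule 4).
With Sabven, Pelsab is earned (Rule 3).
With Pelsab, Liomor is earned (Rule 6).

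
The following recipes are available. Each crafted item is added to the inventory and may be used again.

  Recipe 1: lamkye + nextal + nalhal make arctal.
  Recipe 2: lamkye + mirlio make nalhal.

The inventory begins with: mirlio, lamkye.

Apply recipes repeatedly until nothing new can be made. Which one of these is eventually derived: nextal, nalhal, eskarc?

nalhal

lamkye + mirlio → nalhal (Recipe 2).
No rule produces nextal, and it is not given. No rule produces eskarc, and it is not given.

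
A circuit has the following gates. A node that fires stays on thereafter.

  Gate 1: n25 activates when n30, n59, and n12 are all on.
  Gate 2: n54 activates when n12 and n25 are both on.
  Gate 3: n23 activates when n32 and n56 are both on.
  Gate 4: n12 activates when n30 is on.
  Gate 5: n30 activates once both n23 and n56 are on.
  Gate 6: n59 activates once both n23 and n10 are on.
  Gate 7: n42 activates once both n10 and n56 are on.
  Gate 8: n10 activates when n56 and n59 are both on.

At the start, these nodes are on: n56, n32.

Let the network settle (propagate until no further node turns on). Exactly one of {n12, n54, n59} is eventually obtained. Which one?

n12

Gate 3: n32 and n56 on → n23 on.
n23 and n56 are on, so n30 activates (Gate 5).
Gate 4: n30 on → n12 on.
n54 would need n12 and n25 (Gate 2), but n25 never turns on. n59 would need n23 and n10 (Gate 6), but n10 never turns on.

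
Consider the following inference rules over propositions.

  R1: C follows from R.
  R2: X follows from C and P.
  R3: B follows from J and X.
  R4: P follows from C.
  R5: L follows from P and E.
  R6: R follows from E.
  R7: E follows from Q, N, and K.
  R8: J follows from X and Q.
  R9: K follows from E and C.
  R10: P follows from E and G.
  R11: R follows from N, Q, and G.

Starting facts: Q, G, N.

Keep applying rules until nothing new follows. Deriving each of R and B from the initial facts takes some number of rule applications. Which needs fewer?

R

R: From N, Q, and G, R11 gives R. [1 rule application]
B: N, Q, and G hold, so R follows (R11). From R, R1 gives C. From C, R4 gives P. C and P hold, so X follows (R2). From X and Q, R8 gives J. From J and X, R3 gives B. [6 rule applications]
R needs fewer.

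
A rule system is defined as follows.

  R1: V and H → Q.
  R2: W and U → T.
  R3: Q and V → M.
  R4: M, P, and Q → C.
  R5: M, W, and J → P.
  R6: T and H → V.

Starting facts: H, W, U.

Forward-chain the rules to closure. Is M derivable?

Yes

W and U hold, so T follows (R2).
From T and H, R6 gives V.
From V and H, R1 gives Q.
From Q and V, R3 gives M.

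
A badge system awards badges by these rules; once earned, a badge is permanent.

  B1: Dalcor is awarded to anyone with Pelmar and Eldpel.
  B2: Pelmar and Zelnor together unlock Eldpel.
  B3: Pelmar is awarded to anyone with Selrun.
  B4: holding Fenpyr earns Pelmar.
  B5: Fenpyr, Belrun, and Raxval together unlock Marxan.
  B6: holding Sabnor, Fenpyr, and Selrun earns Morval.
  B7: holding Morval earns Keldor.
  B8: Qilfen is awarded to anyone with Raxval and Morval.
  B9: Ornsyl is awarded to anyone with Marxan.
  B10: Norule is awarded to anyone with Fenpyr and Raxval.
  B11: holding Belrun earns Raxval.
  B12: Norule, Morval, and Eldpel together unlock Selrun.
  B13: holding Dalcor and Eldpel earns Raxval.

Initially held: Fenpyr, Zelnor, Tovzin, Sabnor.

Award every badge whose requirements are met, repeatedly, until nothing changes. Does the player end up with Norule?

With Fenpyr, Pelmar is earned (B4).
With Pelmar and Zelnor, Eldpel is earned (B2).
With Pelmar and Eldpel, Dalcor is earned (B1).
With Dalcor and Eldpel, Raxval is earned (B13).
With Fenpyr and Raxval, Norule is earned (B10).

Yes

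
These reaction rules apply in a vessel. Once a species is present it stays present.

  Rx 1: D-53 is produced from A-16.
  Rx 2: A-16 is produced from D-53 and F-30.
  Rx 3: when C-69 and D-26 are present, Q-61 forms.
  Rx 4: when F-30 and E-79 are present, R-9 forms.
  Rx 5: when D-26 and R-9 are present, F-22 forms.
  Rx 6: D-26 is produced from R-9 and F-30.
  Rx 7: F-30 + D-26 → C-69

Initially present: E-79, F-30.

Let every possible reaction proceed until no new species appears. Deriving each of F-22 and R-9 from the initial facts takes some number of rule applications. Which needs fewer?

R-9: F-30 and E-79 present → R-9 forms (Rx 4). [1 rule application]
F-22: F-30 and E-79 present → R-9 forms (Rx 4). R-9 and F-30 present → D-26 forms (Rx 6). D-26 and R-9 present → F-22 forms (Rx 5). [3 rule applications]
R-9 needs fewer.

R-9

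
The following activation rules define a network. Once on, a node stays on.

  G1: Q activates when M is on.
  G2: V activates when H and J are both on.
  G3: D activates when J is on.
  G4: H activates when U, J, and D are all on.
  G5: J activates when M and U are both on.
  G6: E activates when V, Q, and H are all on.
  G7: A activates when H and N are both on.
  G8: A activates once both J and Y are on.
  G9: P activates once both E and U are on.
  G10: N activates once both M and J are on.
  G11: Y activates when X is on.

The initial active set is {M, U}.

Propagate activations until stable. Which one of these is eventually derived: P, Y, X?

G5: M and U on → J on.
G1: M on → Q on.
G3: J on → D on.
G4: U, J, and D on → H on.
H and J are on, so V activates (G2).
G6: V, Q, and H on → E on.
E and U are on, so P activates (G9).
No rule produces X, and it is not given. Y would need X (G11), but X never turns on.

P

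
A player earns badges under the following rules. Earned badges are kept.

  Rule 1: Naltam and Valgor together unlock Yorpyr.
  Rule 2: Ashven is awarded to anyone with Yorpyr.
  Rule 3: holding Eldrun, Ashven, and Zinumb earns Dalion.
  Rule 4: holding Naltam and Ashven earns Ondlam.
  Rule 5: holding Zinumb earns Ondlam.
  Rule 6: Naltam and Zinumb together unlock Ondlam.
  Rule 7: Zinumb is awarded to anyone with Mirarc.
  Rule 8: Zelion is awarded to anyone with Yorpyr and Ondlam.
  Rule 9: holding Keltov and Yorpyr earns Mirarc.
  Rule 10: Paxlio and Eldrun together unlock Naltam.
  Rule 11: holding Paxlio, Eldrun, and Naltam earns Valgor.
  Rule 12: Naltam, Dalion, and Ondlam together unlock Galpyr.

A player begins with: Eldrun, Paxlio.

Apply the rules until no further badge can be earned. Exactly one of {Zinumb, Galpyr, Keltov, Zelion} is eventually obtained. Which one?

With Paxlio and Eldrun, Naltam is earned (Rule 10).
With Paxlio, Eldrun, and Naltam, Valgor is earned (Rule 11).
With Naltam and Valgor, Yorpyr is earned (Rule 1).
With Yorpyr, Ashven is earned (Rule 2).
With Naltam and Ashven, Ondlam is earned (Rule 4).
With Yorpyr and Ondlam, Zelion is earned (Rule 8).
No rule produces Keltov, and it is not given. Galpyr would need Naltam, Dalion, and Ondlam (Rule 12), but Dalion is never earned. Zinumb would need Mirarc (Rule 7), but Mirarc is never earned.

Zelion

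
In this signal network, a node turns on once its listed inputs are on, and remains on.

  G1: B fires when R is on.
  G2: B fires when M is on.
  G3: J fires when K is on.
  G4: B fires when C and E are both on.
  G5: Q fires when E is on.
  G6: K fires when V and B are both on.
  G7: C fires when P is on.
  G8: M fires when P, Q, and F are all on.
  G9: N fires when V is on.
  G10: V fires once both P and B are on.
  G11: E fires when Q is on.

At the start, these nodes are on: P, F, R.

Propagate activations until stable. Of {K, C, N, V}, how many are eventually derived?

G1: R on → B on.
P is on, so C fires (G7).
P and B are on, so V fires (G10).
G9: V on → N on.
V and B are on, so K fires (G6).
K: reached.
C: reached.
N: reached.
V: reached.
All 4 are reached.

4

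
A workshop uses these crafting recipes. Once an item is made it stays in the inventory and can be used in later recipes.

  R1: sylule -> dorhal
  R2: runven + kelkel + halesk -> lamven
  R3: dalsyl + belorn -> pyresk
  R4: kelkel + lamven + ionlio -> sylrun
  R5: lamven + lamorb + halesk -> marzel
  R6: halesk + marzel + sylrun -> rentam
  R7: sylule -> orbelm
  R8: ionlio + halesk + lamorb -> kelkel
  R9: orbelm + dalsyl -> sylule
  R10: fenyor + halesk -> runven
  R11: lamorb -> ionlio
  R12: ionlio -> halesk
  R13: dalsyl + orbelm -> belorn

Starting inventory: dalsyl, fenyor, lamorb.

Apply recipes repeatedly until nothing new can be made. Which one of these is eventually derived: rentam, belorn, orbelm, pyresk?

rentam

Using R11, lamorb makes ionlio.
Using R12, ionlio makes halesk.
Using R8, ionlio, halesk, and lamorb make kelkel.
fenyor + halesk -> runven (R10).
runven + kelkel + halesk -> lamven (R2).
Using R4, kelkel, lamven, and ionlio make sylrun.
Using R5, lamven, lamorb, and halesk make marzel.
halesk + marzel + sylrun -> rentam (R6).
belorn would need dalsyl and orbelm (R13), but orbelm is never obtained. orbelm would need sylule (R7), but sylule is never obtained. pyresk would need dalsyl and belorn (R3), but belorn is never obtained.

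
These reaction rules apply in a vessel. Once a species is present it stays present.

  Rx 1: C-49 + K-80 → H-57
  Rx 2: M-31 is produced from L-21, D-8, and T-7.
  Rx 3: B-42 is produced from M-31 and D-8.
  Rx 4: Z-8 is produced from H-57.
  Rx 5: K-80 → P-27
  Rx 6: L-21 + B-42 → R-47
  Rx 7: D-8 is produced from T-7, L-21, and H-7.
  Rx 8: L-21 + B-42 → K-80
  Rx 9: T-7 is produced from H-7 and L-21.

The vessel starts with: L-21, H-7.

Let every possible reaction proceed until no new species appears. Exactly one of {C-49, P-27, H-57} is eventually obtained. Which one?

H-7 and L-21 present → T-7 forms (Rx 9).
T-7, L-21, and H-7 present → D-8 forms (Rx 7).
L-21, D-8, and T-7 present → M-31 forms (Rx 2).
M-31 and D-8 present → B-42 forms (Rx 3).
L-21 and B-42 present → K-80 forms (Rx 8).
K-80 present → P-27 forms (Rx 5).
No rule produces C-49, and it is not given. H-57 would need C-49 and K-80 (Rx 1), but C-49 never forms.

P-27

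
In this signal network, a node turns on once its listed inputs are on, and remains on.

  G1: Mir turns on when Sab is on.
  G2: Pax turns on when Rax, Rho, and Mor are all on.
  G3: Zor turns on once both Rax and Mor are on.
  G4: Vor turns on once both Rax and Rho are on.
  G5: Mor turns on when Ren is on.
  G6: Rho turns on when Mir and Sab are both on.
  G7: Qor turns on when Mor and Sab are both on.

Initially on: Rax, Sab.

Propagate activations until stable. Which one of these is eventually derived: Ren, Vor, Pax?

Vor

G1: Sab on → Mir on.
Mir and Sab are on, so Rho turns on (G6).
Rax and Rho are on, so Vor turns on (G4).
Pax would need Rax, Rho, and Mor (G2), but Mor never turns on. No rule produces Ren, and it is not given.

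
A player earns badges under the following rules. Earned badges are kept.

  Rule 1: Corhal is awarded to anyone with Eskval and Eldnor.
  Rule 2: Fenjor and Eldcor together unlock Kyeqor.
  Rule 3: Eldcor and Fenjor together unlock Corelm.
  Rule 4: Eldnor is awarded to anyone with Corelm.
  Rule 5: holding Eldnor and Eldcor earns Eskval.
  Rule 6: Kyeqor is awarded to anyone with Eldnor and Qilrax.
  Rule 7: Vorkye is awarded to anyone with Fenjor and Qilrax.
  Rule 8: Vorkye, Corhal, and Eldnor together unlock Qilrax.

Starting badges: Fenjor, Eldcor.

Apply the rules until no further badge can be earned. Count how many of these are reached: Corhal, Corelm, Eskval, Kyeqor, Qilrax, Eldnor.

With Eldcor and Fenjor, Corelm is earned (Rule 3).
With Fenjor and Eldcor, Kyeqor is earned (Rule 2).
With Corelm, Eldnor is earned (Rule 4).
With Eldnor and Eldcor, Eskval is earned (Rule 5).
With Eskval and Eldnor, Corhal is earned (Rule 1).
Corhal: reached.
Corelm: reached.
Eskval: reached.
Kyeqor: reached.
Qilrax would need Vorkye, Corhal, and Eldnor (Rule 8), but Vorkye is never earned.
Eldnor: reached.
Reached: Corhal, Corelm, Eskval, Kyeqor, and Eldnor — 5 of the 6.

5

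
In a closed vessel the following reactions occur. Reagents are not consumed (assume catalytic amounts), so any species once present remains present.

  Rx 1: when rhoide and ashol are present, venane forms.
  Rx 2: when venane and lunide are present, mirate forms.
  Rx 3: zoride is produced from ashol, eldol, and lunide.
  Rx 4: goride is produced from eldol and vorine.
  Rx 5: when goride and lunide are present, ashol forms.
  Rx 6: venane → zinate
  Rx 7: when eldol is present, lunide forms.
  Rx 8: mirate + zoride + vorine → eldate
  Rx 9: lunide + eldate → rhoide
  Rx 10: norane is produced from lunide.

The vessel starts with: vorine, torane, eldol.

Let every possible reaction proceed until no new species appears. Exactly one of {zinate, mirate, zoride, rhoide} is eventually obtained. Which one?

eldol and vorine present → goride forms (Rx 4).
eldol present → lunide forms (Rx 7).
goride and lunide present → ashol forms (Rx 5).
ashol, eldol, and lunide present → zoride forms (Rx 3).
rhoide would need lunide and eldate (Rx 9), but eldate never forms. mirate would need venane and lunide (Rx 2), but venane never forms. zinate would need venane (Rx 6), but venane never forms.

zoride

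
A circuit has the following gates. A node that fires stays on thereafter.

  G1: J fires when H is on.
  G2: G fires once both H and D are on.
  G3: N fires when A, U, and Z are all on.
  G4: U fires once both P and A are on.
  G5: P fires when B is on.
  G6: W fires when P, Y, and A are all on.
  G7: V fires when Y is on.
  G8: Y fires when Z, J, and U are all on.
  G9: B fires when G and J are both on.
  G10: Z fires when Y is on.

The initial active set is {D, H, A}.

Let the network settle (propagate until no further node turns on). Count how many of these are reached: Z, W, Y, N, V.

Z would need Y (G10), but Y never turns on.
W would need P, Y, and A (G6), but Y never turns on.
Y would need Z, J, and U (G8), but Z never turns on.
N would need A, U, and Z (G3), but Z never turns on.
V would need Y (G7), but Y never turns on.
None of the 5 are reached.

0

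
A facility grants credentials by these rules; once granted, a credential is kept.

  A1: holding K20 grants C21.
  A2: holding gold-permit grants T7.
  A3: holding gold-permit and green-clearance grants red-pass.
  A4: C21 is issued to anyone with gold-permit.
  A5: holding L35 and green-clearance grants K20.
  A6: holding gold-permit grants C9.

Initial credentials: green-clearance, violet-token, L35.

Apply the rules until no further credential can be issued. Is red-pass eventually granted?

No

red-pass would need gold-permit and green-clearance (A3), but gold-permit is never granted.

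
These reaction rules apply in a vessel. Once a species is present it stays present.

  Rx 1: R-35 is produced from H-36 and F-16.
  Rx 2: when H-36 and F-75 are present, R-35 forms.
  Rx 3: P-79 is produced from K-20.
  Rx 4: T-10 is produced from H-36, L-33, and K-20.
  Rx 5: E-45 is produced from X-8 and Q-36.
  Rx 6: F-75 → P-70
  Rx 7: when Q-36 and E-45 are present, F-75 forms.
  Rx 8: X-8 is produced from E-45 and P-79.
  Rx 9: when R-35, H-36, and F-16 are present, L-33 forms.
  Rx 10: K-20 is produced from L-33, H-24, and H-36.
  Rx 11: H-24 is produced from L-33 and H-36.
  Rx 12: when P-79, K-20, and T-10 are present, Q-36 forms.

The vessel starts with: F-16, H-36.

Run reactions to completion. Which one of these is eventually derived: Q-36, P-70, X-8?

Q-36

H-36 and F-16 present → R-35 forms (Rx 1).
R-35, H-36, and F-16 present → L-33 forms (Rx 9).
L-33 and H-36 present → H-24 forms (Rx 11).
L-33, H-24, and H-36 present → K-20 forms (Rx 10).
H-36, L-33, and K-20 present → T-10 forms (Rx 4).
K-20 present → P-79 forms (Rx 3).
P-79, K-20, and T-10 present → Q-36 forms (Rx 12).
P-70 would need F-75 (Rx 6), but F-75 never forms. X-8 would need E-45 and P-79 (Rx 8), but E-45 never forms.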